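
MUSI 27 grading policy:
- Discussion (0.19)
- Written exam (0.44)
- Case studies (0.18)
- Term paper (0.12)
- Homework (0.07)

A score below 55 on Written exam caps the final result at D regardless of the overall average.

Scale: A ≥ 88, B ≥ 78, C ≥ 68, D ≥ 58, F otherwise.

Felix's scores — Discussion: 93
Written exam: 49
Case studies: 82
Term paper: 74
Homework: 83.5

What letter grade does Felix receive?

Written exam score 49 < 55: minimum not met.
Weighted total:
  Discussion 93 × 0.19 = 17.67
  Written exam 49 × 0.44 = 21.56
  Case studies 82 × 0.18 = 14.76
  Term paper 74 × 0.12 = 8.88
  Homework 83.5 × 0.07 = 5.845
Sum = 68.715
68.715 would be C; cap at D applies → D.

D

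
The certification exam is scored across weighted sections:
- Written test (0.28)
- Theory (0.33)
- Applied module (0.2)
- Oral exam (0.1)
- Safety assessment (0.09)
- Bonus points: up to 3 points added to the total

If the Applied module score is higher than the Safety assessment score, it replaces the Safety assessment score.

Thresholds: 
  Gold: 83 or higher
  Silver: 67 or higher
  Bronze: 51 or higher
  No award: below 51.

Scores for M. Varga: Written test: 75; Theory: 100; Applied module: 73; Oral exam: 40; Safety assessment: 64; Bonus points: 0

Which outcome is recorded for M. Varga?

Applied module (73) > Safety assessment (64), so Safety assessment counts as 73.
Weighted total:
  Written test 75 × 0.28 = 21
  Theory 100 × 0.33 = 33
  Applied module 73 × 0.2 = 14.6
  Oral exam 40 × 0.1 = 4
  Safety assessment 73 × 0.09 = 6.57
Sum = 79.17
Bonus points: 79.17 + 0 = 79.17
79.17 is ≥ 67 and < 83 → Silver

Silver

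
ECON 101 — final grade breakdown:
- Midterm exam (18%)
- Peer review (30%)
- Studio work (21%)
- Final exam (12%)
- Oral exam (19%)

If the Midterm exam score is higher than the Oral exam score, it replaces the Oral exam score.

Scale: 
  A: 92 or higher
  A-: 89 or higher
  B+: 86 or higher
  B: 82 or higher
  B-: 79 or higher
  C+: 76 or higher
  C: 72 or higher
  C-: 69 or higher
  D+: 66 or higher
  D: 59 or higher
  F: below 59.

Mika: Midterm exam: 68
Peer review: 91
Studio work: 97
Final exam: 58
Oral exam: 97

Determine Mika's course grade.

Midterm exam (68) ≤ Oral exam (97), so Oral exam stays at 97.
Weighted total:
  Midterm exam 68 × 0.18 = 12.24
  Peer review 91 × 0.3 = 27.3
  Studio work 97 × 0.21 = 20.37
  Final exam 58 × 0.12 = 6.96
  Oral exam 97 × 0.19 = 18.43
Sum = 85.3
85.3 is ≥ 82 and < 86 → B

B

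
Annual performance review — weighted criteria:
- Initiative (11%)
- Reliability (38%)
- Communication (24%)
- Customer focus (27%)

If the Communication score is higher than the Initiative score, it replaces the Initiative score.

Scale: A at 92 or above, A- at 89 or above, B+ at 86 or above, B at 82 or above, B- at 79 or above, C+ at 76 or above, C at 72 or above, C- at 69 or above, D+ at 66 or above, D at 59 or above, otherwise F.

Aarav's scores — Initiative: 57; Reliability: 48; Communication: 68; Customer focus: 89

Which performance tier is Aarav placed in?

D+

Communication (68) > Initiative (57), so Initiative counts as 68.
Weighted total:
  Initiative 68 × 0.11 = 7.48
  Reliability 48 × 0.38 = 18.24
  Communication 68 × 0.24 = 16.32
  Customer focus 89 × 0.27 = 24.03
Sum = 66.07
66.07 is ≥ 66 and < 69 → D+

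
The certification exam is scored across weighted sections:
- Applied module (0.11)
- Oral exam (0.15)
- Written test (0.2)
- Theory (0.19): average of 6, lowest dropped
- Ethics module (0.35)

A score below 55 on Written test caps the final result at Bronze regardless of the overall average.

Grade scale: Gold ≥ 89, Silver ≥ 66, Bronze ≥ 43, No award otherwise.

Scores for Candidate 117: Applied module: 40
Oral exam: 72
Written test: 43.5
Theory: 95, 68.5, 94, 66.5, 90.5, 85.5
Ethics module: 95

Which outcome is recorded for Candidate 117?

Theory: drop 66.5 → average of remaining 5 = 433.5/5 = 86.7
Written test score 43.5 < 55: minimum not met.
Weighted total:
  Applied module 40 × 0.11 = 4.4
  Oral exam 72 × 0.15 = 10.8
  Written test 43.5 × 0.2 = 8.7
  Theory 86.7 × 0.19 = 16.473
  Ethics module 95 × 0.35 = 33.25
Sum = 73.623
73.623 would be Silver; cap at Bronze applies → Bronze.

Bronze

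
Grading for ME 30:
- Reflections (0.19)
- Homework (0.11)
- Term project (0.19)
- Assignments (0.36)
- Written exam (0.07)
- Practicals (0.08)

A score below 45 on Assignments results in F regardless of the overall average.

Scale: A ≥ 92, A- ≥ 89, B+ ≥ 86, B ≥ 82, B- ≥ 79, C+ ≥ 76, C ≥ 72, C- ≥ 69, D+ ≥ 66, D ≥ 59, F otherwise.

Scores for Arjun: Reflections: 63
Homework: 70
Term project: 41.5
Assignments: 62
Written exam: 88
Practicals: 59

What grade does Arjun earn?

D

Assignments score 62 ≥ 45: minimum met.
Weighted total:
  Reflections 63 × 0.19 = 11.97
  Homework 70 × 0.11 = 7.7
  Term project 41.5 × 0.19 = 7.885
  Assignments 62 × 0.36 = 22.32
  Written exam 88 × 0.07 = 6.16
  Practicals 59 × 0.08 = 4.72
Sum = 60.755
60.755 is ≥ 59 and < 66 → D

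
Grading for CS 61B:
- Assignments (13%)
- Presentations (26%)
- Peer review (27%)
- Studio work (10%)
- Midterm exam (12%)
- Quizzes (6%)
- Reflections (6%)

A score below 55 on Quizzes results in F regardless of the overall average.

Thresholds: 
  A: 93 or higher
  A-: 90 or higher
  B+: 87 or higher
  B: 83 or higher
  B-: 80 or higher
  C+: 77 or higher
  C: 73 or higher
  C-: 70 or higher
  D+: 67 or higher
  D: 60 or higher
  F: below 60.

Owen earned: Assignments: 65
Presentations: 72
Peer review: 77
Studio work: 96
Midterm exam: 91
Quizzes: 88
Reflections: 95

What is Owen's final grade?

Quizzes score 88 ≥ 55: minimum met.
Weighted total:
  Assignments 65 × 0.13 = 8.45
  Presentations 72 × 0.26 = 18.72
  Peer review 77 × 0.27 = 20.79
  Studio work 96 × 0.1 = 9.6
  Midterm exam 91 × 0.12 = 10.92
  Quizzes 88 × 0.06 = 5.28
  Reflections 95 × 0.06 = 5.7
Sum = 79.46
79.46 is ≥ 77 and < 80 → C+

C+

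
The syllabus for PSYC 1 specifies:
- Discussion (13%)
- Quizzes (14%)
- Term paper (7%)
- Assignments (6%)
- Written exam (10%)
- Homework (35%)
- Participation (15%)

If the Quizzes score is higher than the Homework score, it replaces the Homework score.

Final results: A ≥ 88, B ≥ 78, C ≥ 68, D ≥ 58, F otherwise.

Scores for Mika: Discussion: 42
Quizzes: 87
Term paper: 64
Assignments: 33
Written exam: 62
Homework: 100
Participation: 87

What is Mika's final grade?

Quizzes (87) ≤ Homework (100), so Homework stays at 100.
Weighted total:
  Discussion 42 × 0.13 = 5.46
  Quizzes 87 × 0.14 = 12.18
  Term paper 64 × 0.07 = 4.48
  Assignments 33 × 0.06 = 1.98
  Written exam 62 × 0.1 = 6.2
  Homework 100 × 0.35 = 35
  Participation 87 × 0.15 = 13.05
Sum = 78.35
78.35 is ≥ 78 and < 88 → B

B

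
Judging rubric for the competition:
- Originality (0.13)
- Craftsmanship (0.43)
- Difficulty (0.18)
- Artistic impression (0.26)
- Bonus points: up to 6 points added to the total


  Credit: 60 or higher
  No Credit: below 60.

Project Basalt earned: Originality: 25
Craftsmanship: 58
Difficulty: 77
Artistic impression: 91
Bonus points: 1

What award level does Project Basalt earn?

Credit

Weighted total:
  Originality 25 × 0.13 = 3.25
  Craftsmanship 58 × 0.43 = 24.94
  Difficulty 77 × 0.18 = 13.86
  Artistic impression 91 × 0.26 = 23.66
Sum = 65.71
Bonus points: 65.71 + 1 = 66.71
66.71 ≥ 60 → Credit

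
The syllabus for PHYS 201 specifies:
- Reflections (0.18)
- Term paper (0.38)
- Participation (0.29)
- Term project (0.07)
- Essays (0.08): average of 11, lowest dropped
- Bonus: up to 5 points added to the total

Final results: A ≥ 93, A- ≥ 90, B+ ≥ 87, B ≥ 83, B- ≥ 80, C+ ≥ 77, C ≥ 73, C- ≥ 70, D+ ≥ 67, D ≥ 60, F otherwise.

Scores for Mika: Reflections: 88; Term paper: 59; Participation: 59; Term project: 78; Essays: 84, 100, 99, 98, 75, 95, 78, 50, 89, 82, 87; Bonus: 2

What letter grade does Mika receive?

D+

Essays: drop 50 → average of remaining 10 = 887/10 = 88.7
Weighted total:
  Reflections 88 × 0.18 = 15.84
  Term paper 59 × 0.38 = 22.42
  Participation 59 × 0.29 = 17.11
  Term project 78 × 0.07 = 5.46
  Essays 88.7 × 0.08 = 7.096
Sum = 67.926
Bonus: 67.926 + 2 = 69.926
69.926 is ≥ 67 and < 70 → D+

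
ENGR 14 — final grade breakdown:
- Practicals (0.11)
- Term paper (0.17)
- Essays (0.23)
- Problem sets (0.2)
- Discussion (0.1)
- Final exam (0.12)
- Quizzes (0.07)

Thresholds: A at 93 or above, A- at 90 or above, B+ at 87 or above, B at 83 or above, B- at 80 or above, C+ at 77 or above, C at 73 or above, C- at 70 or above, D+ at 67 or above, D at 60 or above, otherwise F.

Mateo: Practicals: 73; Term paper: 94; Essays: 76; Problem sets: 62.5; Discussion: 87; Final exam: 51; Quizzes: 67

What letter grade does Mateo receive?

C

Weighted total:
  Practicals 73 × 0.11 = 8.03
  Term paper 94 × 0.17 = 15.98
  Essays 76 × 0.23 = 17.48
  Problem sets 62.5 × 0.2 = 12.5
  Discussion 87 × 0.1 = 8.7
  Final exam 51 × 0.12 = 6.12
  Quizzes 67 × 0.07 = 4.69
Sum = 73.5
73.5 is ≥ 73 and < 77 → C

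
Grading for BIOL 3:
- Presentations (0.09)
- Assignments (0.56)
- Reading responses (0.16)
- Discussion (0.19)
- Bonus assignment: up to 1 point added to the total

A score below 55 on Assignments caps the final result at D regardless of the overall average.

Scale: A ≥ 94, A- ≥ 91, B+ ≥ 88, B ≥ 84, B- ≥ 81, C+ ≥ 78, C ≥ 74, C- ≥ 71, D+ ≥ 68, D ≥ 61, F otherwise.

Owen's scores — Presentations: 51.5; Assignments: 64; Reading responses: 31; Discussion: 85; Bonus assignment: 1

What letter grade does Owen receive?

Assignments score 64 ≥ 55: minimum met.
Weighted total:
  Presentations 51.5 × 0.09 = 4.635
  Assignments 64 × 0.56 = 35.84
  Reading responses 31 × 0.16 = 4.96
  Discussion 85 × 0.19 = 16.15
Sum = 61.585
Bonus assignment: 61.585 + 1 = 62.585
62.585 is ≥ 61 and < 68 → D

D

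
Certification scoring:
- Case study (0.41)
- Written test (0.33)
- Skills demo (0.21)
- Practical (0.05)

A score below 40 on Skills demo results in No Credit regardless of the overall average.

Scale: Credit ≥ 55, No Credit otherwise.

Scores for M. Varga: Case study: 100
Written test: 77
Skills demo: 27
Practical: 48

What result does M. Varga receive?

No Credit

Skills demo score 27 < 40: minimum not met.
Weighted total:
  Case study 100 × 0.41 = 41
  Written test 77 × 0.33 = 25.41
  Skills demo 27 × 0.21 = 5.67
  Practical 48 × 0.05 = 2.4
Sum = 74.48
Because the Skills demo minimum was not met, the result is No Credit.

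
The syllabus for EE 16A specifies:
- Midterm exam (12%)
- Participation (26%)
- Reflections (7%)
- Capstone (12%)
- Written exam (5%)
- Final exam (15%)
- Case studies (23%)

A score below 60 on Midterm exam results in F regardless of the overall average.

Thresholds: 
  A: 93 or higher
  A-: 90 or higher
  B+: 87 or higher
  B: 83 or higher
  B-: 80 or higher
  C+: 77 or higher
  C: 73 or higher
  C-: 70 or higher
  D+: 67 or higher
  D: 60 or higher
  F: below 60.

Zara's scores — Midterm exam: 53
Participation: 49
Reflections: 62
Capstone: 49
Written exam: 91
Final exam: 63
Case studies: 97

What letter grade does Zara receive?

F

Midterm exam score 53 < 60: minimum not met.
Weighted total:
  Midterm exam 53 × 0.12 = 6.36
  Participation 49 × 0.26 = 12.74
  Reflections 62 × 0.07 = 4.34
  Capstone 49 × 0.12 = 5.88
  Written exam 91 × 0.05 = 4.55
  Final exam 63 × 0.15 = 9.45
  Case studies 97 × 0.23 = 22.31
Sum = 65.63
Because the Midterm exam minimum was not met, the result is F.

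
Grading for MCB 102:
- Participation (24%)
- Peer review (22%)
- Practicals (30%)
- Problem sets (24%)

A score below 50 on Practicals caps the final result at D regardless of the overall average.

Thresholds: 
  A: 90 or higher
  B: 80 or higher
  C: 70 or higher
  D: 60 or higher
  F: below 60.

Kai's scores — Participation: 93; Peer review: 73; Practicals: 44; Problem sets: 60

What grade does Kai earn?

Practicals score 44 < 50: minimum not met.
Weighted total:
  Participation 93 × 0.24 = 22.32
  Peer review 73 × 0.22 = 16.06
  Practicals 44 × 0.3 = 13.2
  Problem sets 60 × 0.24 = 14.4
Sum = 65.98
65.98 would be D; cap at D applies → D.

D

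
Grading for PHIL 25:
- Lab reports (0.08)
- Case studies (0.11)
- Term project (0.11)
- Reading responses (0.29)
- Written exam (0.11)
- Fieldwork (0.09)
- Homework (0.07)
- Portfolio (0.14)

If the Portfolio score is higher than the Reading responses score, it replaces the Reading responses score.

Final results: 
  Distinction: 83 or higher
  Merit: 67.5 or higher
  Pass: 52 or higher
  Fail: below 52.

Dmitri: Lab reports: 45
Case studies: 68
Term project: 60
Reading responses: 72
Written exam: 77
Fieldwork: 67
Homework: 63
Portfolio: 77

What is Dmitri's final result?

Merit

Portfolio (77) > Reading responses (72), so Reading responses counts as 77.
Weighted total:
  Lab reports 45 × 0.08 = 3.6
  Case studies 68 × 0.11 = 7.48
  Term project 60 × 0.11 = 6.6
  Reading responses 77 × 0.29 = 22.33
  Written exam 77 × 0.11 = 8.47
  Fieldwork 67 × 0.09 = 6.03
  Homework 63 × 0.07 = 4.41
  Portfolio 77 × 0.14 = 10.78
Sum = 69.7
69.7 is ≥ 67.5 and < 83 → Merit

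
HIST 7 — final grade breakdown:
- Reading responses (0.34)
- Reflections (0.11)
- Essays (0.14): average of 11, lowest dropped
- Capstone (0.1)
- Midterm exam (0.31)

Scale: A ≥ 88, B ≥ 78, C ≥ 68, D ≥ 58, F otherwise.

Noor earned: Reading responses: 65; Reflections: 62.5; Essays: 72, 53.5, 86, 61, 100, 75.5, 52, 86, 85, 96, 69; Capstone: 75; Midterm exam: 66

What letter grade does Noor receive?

Essays: drop 52 → average of remaining 10 = 784/10 = 78.4
Weighted total:
  Reading responses 65 × 0.34 = 22.1
  Reflections 62.5 × 0.11 = 6.875
  Essays 78.4 × 0.14 = 10.976
  Capstone 75 × 0.1 = 7.5
  Midterm exam 66 × 0.31 = 20.46
Sum = 67.911
67.911 is ≥ 58 and < 68 → D

D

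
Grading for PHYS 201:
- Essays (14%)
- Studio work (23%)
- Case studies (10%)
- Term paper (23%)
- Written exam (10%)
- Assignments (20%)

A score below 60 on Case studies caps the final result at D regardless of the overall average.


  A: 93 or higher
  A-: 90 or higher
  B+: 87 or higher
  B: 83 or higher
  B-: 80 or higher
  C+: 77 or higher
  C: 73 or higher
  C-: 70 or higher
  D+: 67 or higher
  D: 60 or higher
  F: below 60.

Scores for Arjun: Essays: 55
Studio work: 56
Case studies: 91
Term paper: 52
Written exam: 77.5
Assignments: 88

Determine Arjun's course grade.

Case studies score 91 ≥ 60: minimum met.
Weighted total:
  Essays 55 × 0.14 = 7.7
  Studio work 56 × 0.23 = 12.88
  Case studies 91 × 0.1 = 9.1
  Term paper 52 × 0.23 = 11.96
  Written exam 77.5 × 0.1 = 7.75
  Assignments 88 × 0.2 = 17.6
Sum = 66.99
66.99 is ≥ 60 and < 67 → D

D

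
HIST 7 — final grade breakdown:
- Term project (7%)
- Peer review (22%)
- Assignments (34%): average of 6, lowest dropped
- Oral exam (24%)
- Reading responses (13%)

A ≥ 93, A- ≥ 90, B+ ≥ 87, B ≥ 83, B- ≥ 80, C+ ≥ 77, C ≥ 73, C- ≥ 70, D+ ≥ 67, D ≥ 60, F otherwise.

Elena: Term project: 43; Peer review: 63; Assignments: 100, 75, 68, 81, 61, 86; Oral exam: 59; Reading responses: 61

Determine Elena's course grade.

Assignments: drop 61 → average of remaining 5 = 410/5 = 82
Weighted total:
  Term project 43 × 0.07 = 3.01
  Peer review 63 × 0.22 = 13.86
  Assignments 82 × 0.34 = 27.88
  Oral exam 59 × 0.24 = 14.16
  Reading responses 61 × 0.13 = 7.93
Sum = 66.84
66.84 is ≥ 60 and < 67 → D

D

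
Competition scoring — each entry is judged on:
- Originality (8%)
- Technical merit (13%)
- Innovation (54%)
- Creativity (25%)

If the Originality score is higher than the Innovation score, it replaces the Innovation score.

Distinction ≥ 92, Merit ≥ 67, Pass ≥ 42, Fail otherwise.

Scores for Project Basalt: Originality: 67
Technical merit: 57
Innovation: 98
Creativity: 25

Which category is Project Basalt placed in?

Originality (67) ≤ Innovation (98), so Innovation stays at 98.
Weighted total:
  Originality 67 × 0.08 = 5.36
  Technical merit 57 × 0.13 = 7.41
  Innovation 98 × 0.54 = 52.92
  Creativity 25 × 0.25 = 6.25
Sum = 71.94
71.94 is ≥ 67 and < 92 → Merit

Merit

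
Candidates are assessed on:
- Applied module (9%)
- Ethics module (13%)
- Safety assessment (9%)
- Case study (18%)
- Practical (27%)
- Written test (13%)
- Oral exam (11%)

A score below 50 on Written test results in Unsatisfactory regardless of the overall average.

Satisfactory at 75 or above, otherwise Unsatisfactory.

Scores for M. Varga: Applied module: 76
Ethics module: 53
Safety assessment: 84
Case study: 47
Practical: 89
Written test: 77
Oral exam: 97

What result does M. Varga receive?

Unsatisfactory

Written test score 77 ≥ 50: minimum met.
Weighted total:
  Applied module 76 × 0.09 = 6.84
  Ethics module 53 × 0.13 = 6.89
  Safety assessment 84 × 0.09 = 7.56
  Case study 47 × 0.18 = 8.46
  Practical 89 × 0.27 = 24.03
  Written test 77 × 0.13 = 10.01
  Oral exam 97 × 0.11 = 10.67
Sum = 74.46
74.46 < 75 → Unsatisfactory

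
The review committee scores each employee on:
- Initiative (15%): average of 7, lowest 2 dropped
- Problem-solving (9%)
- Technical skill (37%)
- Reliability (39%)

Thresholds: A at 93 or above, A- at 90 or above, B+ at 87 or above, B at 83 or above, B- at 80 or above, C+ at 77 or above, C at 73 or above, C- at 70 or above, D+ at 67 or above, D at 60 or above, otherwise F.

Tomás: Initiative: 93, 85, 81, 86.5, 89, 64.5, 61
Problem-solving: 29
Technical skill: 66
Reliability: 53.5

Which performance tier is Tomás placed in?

D

Initiative: drop 61, 64.5 → average of remaining 5 = 434.5/5 = 86.9
Weighted total:
  Initiative 86.9 × 0.15 = 13.035
  Problem-solving 29 × 0.09 = 2.61
  Technical skill 66 × 0.37 = 24.42
  Reliability 53.5 × 0.39 = 20.865
Sum = 60.93
60.93 is ≥ 60 and < 67 → D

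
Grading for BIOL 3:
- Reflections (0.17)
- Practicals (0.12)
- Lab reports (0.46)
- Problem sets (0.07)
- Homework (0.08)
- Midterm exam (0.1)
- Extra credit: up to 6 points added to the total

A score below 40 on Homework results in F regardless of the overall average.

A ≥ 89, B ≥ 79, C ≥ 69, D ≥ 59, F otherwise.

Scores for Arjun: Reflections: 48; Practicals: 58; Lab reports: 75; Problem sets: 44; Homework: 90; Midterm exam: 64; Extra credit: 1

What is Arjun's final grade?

Homework score 90 ≥ 40: minimum met.
Weighted total:
  Reflections 48 × 0.17 = 8.16
  Practicals 58 × 0.12 = 6.96
  Lab reports 75 × 0.46 = 34.5
  Problem sets 44 × 0.07 = 3.08
  Homework 90 × 0.08 = 7.2
  Midterm exam 64 × 0.1 = 6.4
Sum = 66.3
Extra credit: 66.3 + 1 = 67.3
67.3 is ≥ 59 and < 69 → D

D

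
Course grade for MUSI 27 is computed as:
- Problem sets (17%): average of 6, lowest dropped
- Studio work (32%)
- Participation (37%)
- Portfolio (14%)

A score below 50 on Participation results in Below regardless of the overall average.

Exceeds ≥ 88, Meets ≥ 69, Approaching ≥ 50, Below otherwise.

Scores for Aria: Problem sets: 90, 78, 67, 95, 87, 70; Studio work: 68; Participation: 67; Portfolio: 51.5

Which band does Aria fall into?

Problem sets: drop 67 → average of remaining 5 = 420/5 = 84
Participation score 67 ≥ 50: minimum met.
Weighted total:
  Problem sets 84 × 0.17 = 14.28
  Studio work 68 × 0.32 = 21.76
  Participation 67 × 0.37 = 24.79
  Portfolio 51.5 × 0.14 = 7.21
Sum = 68.04
68.04 is ≥ 50 and < 69 → Approaching

Approaching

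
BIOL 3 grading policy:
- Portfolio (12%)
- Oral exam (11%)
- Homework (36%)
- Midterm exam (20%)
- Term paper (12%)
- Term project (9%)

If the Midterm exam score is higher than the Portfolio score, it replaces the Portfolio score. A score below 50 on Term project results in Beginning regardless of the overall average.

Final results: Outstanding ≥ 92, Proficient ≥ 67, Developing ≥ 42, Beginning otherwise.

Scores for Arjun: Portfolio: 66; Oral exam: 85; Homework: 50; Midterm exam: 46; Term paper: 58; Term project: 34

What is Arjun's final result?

Midterm exam (46) ≤ Portfolio (66), so Portfolio stays at 66.
Term project score 34 < 50: minimum not met.
Weighted total:
  Portfolio 66 × 0.12 = 7.92
  Oral exam 85 × 0.11 = 9.35
  Homework 50 × 0.36 = 18
  Midterm exam 46 × 0.2 = 9.2
  Term paper 58 × 0.12 = 6.96
  Term project 34 × 0.09 = 3.06
Sum = 54.49
Because the Term project minimum was not met, the result is Beginning.

Beginning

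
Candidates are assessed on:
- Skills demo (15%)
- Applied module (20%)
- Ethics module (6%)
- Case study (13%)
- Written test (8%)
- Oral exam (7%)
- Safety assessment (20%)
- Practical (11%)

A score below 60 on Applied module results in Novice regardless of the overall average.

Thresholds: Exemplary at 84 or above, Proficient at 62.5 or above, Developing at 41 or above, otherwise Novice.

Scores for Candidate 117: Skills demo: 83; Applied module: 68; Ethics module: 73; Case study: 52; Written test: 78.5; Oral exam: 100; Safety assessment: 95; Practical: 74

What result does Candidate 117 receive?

Proficient

Applied module score 68 ≥ 60: minimum met.
Weighted total:
  Skills demo 83 × 0.15 = 12.45
  Applied module 68 × 0.2 = 13.6
  Ethics module 73 × 0.06 = 4.38
  Case study 52 × 0.13 = 6.76
  Written test 78.5 × 0.08 = 6.28
  Oral exam 100 × 0.07 = 7
  Safety assessment 95 × 0.2 = 19
  Practical 74 × 0.11 = 8.14
Sum = 77.61
77.61 is ≥ 62.5 and < 84 → Proficient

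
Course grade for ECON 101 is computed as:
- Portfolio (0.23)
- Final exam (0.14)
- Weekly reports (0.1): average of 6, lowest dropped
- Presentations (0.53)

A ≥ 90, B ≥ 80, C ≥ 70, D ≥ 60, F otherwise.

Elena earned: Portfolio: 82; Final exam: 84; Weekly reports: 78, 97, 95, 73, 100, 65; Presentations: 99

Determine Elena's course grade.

A

Weekly reports: drop 65 → average of remaining 5 = 443/5 = 88.6
Weighted total:
  Portfolio 82 × 0.23 = 18.86
  Final exam 84 × 0.14 = 11.76
  Weekly reports 88.6 × 0.1 = 8.86
  Presentations 99 × 0.53 = 52.47
Sum = 91.95
91.95 ≥ 90 → A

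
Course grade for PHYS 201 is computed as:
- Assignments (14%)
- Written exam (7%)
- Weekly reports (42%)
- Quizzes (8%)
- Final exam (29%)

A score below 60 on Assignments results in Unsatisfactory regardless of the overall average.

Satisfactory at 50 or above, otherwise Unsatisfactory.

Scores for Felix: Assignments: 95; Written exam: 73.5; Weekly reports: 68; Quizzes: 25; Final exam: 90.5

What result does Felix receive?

Assignments score 95 ≥ 60: minimum met.
Weighted total:
  Assignments 95 × 0.14 = 13.3
  Written exam 73.5 × 0.07 = 5.145
  Weekly reports 68 × 0.42 = 28.56
  Quizzes 25 × 0.08 = 2
  Final exam 90.5 × 0.29 = 26.245
Sum = 75.25
75.25 ≥ 50 → Satisfactory

Satisfactory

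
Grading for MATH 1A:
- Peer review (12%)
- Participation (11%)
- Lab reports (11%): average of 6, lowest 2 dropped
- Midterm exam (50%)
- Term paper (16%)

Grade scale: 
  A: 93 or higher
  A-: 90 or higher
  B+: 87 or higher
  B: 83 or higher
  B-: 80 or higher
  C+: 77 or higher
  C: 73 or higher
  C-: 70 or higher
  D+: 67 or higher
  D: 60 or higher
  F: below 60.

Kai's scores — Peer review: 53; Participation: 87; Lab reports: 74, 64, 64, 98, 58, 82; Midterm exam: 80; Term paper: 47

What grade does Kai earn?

Lab reports: drop 58, 64 → average of remaining 4 = 318/4 = 79.5
Weighted total:
  Peer review 53 × 0.12 = 6.36
  Participation 87 × 0.11 = 9.57
  Lab reports 79.5 × 0.11 = 8.745
  Midterm exam 80 × 0.5 = 40
  Term paper 47 × 0.16 = 7.52
Sum = 72.195
72.195 is ≥ 70 and < 73 → C-

C-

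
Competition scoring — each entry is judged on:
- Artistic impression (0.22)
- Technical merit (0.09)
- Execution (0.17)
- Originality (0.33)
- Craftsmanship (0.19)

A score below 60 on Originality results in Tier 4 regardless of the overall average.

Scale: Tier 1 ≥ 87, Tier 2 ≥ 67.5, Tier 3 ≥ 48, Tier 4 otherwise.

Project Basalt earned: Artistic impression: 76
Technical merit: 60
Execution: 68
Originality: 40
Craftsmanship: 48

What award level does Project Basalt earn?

Originality score 40 < 60: minimum not met.
Weighted total:
  Artistic impression 76 × 0.22 = 16.72
  Technical merit 60 × 0.09 = 5.4
  Execution 68 × 0.17 = 11.56
  Originality 40 × 0.33 = 13.2
  Craftsmanship 48 × 0.19 = 9.12
Sum = 56
Because the Originality minimum was not met, the result is Tier 4.

Tier 4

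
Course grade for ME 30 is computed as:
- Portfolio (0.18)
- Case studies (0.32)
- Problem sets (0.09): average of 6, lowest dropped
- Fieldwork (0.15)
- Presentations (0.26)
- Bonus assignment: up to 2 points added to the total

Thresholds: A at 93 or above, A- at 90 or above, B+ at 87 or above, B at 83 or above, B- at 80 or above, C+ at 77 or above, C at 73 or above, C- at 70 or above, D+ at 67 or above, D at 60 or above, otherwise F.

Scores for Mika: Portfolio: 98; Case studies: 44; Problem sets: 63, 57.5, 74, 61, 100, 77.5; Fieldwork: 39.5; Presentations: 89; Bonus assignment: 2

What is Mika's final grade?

D+

Problem sets: drop 57.5 → average of remaining 5 = 375.5/5 = 75.1
Weighted total:
  Portfolio 98 × 0.18 = 17.64
  Case studies 44 × 0.32 = 14.08
  Problem sets 75.1 × 0.09 = 6.759
  Fieldwork 39.5 × 0.15 = 5.925
  Presentations 89 × 0.26 = 23.14
Sum = 67.544
Bonus assignment: 67.544 + 2 = 69.544
69.544 is ≥ 67 and < 70 → D+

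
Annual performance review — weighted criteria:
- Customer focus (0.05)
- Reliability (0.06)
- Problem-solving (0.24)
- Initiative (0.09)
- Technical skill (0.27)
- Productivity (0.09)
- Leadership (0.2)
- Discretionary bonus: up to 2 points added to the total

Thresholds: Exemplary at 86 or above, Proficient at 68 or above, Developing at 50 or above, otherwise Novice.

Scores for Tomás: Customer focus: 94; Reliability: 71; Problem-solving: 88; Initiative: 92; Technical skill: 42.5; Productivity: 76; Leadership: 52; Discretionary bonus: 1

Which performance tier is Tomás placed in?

Proficient

Weighted total:
  Customer focus 94 × 0.05 = 4.7
  Reliability 71 × 0.06 = 4.26
  Problem-solving 88 × 0.24 = 21.12
  Initiative 92 × 0.09 = 8.28
  Technical skill 42.5 × 0.27 = 11.475
  Productivity 76 × 0.09 = 6.84
  Leadership 52 × 0.2 = 10.4
Sum = 67.075
Discretionary bonus: 67.075 + 1 = 68.075
68.075 is ≥ 68 and < 86 → Proficient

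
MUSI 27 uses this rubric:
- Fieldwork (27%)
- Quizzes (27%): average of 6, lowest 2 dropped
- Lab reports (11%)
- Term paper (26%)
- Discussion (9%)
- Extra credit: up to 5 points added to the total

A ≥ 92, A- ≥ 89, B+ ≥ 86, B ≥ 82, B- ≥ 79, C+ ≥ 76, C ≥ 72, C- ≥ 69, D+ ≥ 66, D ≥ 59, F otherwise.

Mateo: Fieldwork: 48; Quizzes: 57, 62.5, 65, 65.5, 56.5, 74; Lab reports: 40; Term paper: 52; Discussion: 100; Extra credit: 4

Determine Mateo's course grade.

D

Quizzes: drop 56.5, 57 → average of remaining 4 = 267/4 = 66.75
Weighted total:
  Fieldwork 48 × 0.27 = 12.96
  Quizzes 66.75 × 0.27 = 18.0225
  Lab reports 40 × 0.11 = 4.4
  Term paper 52 × 0.26 = 13.52
  Discussion 100 × 0.09 = 9
Sum = 57.9025
Extra credit: 57.9025 + 4 = 61.9025
61.9025 is ≥ 59 and < 66 → D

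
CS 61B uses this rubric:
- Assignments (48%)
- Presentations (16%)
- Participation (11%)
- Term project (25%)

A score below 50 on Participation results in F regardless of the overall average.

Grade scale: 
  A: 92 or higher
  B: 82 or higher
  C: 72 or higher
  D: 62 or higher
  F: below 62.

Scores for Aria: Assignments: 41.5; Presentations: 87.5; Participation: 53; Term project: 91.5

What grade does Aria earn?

Participation score 53 ≥ 50: minimum met.
Weighted total:
  Assignments 41.5 × 0.48 = 19.92
  Presentations 87.5 × 0.16 = 14
  Participation 53 × 0.11 = 5.83
  Term project 91.5 × 0.25 = 22.875
Sum = 62.625
62.625 is ≥ 62 and < 72 → D

D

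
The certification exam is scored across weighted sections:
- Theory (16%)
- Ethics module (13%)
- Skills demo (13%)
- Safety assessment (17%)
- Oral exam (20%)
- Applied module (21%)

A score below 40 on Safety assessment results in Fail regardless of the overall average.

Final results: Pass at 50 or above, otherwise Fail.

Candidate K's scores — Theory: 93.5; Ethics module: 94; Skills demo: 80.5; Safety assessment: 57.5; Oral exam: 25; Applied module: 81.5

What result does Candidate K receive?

Pass

Safety assessment score 57.5 ≥ 40: minimum met.
Weighted total:
  Theory 93.5 × 0.16 = 14.96
  Ethics module 94 × 0.13 = 12.22
  Skills demo 80.5 × 0.13 = 10.465
  Safety assessment 57.5 × 0.17 = 9.775
  Oral exam 25 × 0.2 = 5
  Applied module 81.5 × 0.21 = 17.115
Sum = 69.535
69.535 ≥ 50 → Pass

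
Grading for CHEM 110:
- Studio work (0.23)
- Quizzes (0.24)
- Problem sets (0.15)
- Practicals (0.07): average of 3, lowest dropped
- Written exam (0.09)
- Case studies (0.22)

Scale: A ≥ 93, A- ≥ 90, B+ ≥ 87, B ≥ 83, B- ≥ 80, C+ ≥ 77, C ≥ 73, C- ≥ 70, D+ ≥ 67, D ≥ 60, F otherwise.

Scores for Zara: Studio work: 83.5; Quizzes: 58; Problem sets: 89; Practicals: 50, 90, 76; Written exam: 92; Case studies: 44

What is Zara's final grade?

C-

Practicals: drop 50 → average of remaining 2 = 166/2 = 83
Weighted total:
  Studio work 83.5 × 0.23 = 19.205
  Quizzes 58 × 0.24 = 13.92
  Problem sets 89 × 0.15 = 13.35
  Practicals 83 × 0.07 = 5.81
  Written exam 92 × 0.09 = 8.28
  Case studies 44 × 0.22 = 9.68
Sum = 70.245
70.245 is ≥ 70 and < 73 → C-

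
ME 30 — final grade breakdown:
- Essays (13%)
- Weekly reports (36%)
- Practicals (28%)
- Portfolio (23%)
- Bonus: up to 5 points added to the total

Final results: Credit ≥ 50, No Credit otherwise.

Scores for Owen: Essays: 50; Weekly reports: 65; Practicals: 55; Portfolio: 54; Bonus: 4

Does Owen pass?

Credit

Weighted total:
  Essays 50 × 0.13 = 6.5
  Weekly reports 65 × 0.36 = 23.4
  Practicals 55 × 0.28 = 15.4
  Portfolio 54 × 0.23 = 12.42
Sum = 57.72
Bonus: 57.72 + 4 = 61.72
61.72 ≥ 50 → Credit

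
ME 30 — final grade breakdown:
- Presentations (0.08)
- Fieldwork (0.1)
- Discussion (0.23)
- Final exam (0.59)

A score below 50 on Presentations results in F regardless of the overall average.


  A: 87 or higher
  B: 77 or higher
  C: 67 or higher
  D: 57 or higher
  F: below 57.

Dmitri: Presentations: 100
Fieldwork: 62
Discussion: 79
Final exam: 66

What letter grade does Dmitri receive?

C

Presentations score 100 ≥ 50: minimum met.
Weighted total:
  Presentations 100 × 0.08 = 8
  Fieldwork 62 × 0.1 = 6.2
  Discussion 79 × 0.23 = 18.17
  Final exam 66 × 0.59 = 38.94
Sum = 71.31
71.31 is ≥ 67 and < 77 → C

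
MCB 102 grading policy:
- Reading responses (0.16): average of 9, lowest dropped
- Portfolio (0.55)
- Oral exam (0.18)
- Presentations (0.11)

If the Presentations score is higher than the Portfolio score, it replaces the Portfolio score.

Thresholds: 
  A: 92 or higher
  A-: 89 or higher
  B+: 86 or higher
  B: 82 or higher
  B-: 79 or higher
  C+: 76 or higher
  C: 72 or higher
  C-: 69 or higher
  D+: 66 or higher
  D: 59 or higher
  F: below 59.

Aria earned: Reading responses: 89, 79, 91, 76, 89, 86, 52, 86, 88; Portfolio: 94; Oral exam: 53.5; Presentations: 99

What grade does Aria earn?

B+

Reading responses: drop 52 → average of remaining 8 = 684/8 = 85.5
Presentations (99) > Portfolio (94), so Portfolio counts as 99.
Weighted total:
  Reading responses 85.5 × 0.16 = 13.68
  Portfolio 99 × 0.55 = 54.45
  Oral exam 53.5 × 0.18 = 9.63
  Presentations 99 × 0.11 = 10.89
Sum = 88.65
88.65 is ≥ 86 and < 89 → B+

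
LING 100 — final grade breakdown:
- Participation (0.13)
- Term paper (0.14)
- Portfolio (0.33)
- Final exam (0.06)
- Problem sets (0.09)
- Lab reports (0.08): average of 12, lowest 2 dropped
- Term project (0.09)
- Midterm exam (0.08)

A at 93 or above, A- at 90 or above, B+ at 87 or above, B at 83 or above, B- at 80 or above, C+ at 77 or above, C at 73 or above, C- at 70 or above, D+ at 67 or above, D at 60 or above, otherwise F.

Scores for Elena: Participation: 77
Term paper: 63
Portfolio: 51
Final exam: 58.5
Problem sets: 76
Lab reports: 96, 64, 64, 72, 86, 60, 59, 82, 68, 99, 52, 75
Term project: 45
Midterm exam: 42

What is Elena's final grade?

Lab reports: drop 52, 59 → average of remaining 10 = 766/10 = 76.6
Weighted total:
  Participation 77 × 0.13 = 10.01
  Term paper 63 × 0.14 = 8.82
  Portfolio 51 × 0.33 = 16.83
  Final exam 58.5 × 0.06 = 3.51
  Problem sets 76 × 0.09 = 6.84
  Lab reports 76.6 × 0.08 = 6.128
  Term project 45 × 0.09 = 4.05
  Midterm exam 42 × 0.08 = 3.36
Sum = 59.548
59.548 < 60 → F

F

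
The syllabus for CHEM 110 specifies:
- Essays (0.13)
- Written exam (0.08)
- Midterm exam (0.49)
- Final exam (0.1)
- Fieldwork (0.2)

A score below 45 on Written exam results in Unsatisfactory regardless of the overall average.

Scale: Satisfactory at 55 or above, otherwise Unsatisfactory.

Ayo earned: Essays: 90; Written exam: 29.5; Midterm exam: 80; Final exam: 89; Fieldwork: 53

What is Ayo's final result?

Unsatisfactory

Written exam score 29.5 < 45: minimum not met.
Weighted total:
  Essays 90 × 0.13 = 11.7
  Written exam 29.5 × 0.08 = 2.36
  Midterm exam 80 × 0.49 = 39.2
  Final exam 89 × 0.1 = 8.9
  Fieldwork 53 × 0.2 = 10.6
Sum = 72.76
Because the Written exam minimum was not met, the result is Unsatisfactory.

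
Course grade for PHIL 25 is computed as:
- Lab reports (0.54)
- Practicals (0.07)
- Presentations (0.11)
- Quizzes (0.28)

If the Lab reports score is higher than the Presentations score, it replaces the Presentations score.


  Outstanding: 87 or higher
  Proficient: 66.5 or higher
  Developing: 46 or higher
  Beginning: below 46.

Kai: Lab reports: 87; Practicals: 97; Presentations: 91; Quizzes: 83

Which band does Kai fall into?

Outstanding

Lab reports (87) ≤ Presentations (91), so Presentations stays at 91.
Weighted total:
  Lab reports 87 × 0.54 = 46.98
  Practicals 97 × 0.07 = 6.79
  Presentations 91 × 0.11 = 10.01
  Quizzes 83 × 0.28 = 23.24
Sum = 87.02
87.02 ≥ 87 → Outstanding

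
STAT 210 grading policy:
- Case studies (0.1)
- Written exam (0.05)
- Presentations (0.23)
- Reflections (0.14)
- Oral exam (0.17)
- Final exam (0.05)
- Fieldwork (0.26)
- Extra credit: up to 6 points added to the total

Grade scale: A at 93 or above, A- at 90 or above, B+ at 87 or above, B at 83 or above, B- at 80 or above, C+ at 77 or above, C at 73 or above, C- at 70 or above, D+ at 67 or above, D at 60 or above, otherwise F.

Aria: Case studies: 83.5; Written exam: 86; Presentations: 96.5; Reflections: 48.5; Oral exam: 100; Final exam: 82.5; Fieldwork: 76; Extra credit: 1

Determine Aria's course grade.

B

Weighted total:
  Case studies 83.5 × 0.1 = 8.35
  Written exam 86 × 0.05 = 4.3
  Presentations 96.5 × 0.23 = 22.195
  Reflections 48.5 × 0.14 = 6.79
  Oral exam 100 × 0.17 = 17
  Final exam 82.5 × 0.05 = 4.125
  Fieldwork 76 × 0.26 = 19.76
Sum = 82.52
Extra credit: 82.52 + 1 = 83.52
83.52 is ≥ 83 and < 87 → B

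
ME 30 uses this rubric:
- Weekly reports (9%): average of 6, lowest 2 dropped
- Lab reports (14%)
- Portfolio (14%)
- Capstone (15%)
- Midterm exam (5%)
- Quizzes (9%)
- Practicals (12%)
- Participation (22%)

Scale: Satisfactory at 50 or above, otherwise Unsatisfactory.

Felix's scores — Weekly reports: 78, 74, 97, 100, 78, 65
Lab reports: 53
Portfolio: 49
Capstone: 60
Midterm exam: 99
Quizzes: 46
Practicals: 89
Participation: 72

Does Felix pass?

Satisfactory

Weekly reports: drop 65, 74 → average of remaining 4 = 353/4 = 88.25
Weighted total:
  Weekly reports 88.25 × 0.09 = 7.9425
  Lab reports 53 × 0.14 = 7.42
  Portfolio 49 × 0.14 = 6.86
  Capstone 60 × 0.15 = 9
  Midterm exam 99 × 0.05 = 4.95
  Quizzes 46 × 0.09 = 4.14
  Practicals 89 × 0.12 = 10.68
  Participation 72 × 0.22 = 15.84
Sum = 66.8325
66.8325 ≥ 50 → Satisfactory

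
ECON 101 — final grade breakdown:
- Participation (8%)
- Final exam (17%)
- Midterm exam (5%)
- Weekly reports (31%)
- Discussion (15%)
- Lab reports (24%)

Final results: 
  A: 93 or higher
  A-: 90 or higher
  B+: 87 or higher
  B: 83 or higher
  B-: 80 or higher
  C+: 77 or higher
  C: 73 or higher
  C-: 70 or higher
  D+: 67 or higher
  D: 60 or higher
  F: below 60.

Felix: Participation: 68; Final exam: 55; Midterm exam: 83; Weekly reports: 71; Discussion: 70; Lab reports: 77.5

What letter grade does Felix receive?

Weighted total:
  Participation 68 × 0.08 = 5.44
  Final exam 55 × 0.17 = 9.35
  Midterm exam 83 × 0.05 = 4.15
  Weekly reports 71 × 0.31 = 22.01
  Discussion 70 × 0.15 = 10.5
  Lab reports 77.5 × 0.24 = 18.6
Sum = 70.05
70.05 is ≥ 70 and < 73 → C-

C-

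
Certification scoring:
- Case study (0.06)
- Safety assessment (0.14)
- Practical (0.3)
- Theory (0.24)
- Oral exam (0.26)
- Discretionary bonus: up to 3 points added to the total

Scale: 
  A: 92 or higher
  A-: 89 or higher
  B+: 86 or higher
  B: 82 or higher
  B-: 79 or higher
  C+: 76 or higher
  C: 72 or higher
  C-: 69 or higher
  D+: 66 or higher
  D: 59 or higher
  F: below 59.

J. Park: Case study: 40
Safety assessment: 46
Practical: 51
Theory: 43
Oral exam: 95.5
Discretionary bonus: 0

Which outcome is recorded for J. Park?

Weighted total:
  Case study 40 × 0.06 = 2.4
  Safety assessment 46 × 0.14 = 6.44
  Practical 51 × 0.3 = 15.3
  Theory 43 × 0.24 = 10.32
  Oral exam 95.5 × 0.26 = 24.83
Sum = 59.29
Discretionary bonus: 59.29 + 0 = 59.29
59.29 is ≥ 59 and < 66 → D

D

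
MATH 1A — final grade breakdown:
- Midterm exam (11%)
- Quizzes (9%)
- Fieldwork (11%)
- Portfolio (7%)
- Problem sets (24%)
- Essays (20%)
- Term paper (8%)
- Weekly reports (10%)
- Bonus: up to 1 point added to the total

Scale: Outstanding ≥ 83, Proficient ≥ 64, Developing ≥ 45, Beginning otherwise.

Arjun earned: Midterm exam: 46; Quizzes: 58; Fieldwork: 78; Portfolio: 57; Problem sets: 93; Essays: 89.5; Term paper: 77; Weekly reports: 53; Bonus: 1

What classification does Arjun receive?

Weighted total:
  Midterm exam 46 × 0.11 = 5.06
  Quizzes 58 × 0.09 = 5.22
  Fieldwork 78 × 0.11 = 8.58
  Portfolio 57 × 0.07 = 3.99
  Problem sets 93 × 0.24 = 22.32
  Essays 89.5 × 0.2 = 17.9
  Term paper 77 × 0.08 = 6.16
  Weekly reports 53 × 0.1 = 5.3
Sum = 74.53
Bonus: 74.53 + 1 = 75.53
75.53 is ≥ 64 and < 83 → Proficient

Proficient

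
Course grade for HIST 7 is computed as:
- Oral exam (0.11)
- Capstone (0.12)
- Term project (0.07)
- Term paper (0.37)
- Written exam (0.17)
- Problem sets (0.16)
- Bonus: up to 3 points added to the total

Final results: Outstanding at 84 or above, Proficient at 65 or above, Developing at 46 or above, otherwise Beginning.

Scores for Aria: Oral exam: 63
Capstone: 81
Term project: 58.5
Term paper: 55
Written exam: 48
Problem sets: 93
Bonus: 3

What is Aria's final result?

Weighted total:
  Oral exam 63 × 0.11 = 6.93
  Capstone 81 × 0.12 = 9.72
  Term project 58.5 × 0.07 = 4.095
  Term paper 55 × 0.37 = 20.35
  Written exam 48 × 0.17 = 8.16
  Problem sets 93 × 0.16 = 14.88
Sum = 64.135
Bonus: 64.135 + 3 = 67.135
67.135 is ≥ 65 and < 84 → Proficient

Proficient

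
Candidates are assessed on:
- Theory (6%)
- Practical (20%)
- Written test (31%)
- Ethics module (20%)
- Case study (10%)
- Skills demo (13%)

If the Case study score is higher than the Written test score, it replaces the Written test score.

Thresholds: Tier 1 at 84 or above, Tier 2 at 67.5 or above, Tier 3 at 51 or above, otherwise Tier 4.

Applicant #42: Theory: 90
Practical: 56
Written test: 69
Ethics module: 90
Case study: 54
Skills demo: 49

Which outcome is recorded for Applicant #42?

Tier 2

Case study (54) ≤ Written test (69), so Written test stays at 69.
Weighted total:
  Theory 90 × 0.06 = 5.4
  Practical 56 × 0.2 = 11.2
  Written test 69 × 0.31 = 21.39
  Ethics module 90 × 0.2 = 18
  Case study 54 × 0.1 = 5.4
  Skills demo 49 × 0.13 = 6.37
Sum = 67.76
67.76 is ≥ 67.5 and < 84 → Tier 2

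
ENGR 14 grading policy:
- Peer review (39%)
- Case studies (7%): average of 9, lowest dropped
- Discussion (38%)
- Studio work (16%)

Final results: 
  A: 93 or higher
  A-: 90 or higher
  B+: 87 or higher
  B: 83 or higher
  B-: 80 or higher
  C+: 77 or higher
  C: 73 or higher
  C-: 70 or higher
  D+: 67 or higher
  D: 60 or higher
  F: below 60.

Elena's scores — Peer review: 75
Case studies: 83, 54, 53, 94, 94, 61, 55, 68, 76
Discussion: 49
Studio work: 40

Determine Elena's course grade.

Case studies: drop 53 → average of remaining 8 = 585/8 = 73.125
Weighted total:
  Peer review 75 × 0.39 = 29.25
  Case studies 73.125 × 0.07 = 5.11875
  Discussion 49 × 0.38 = 18.62
  Studio work 40 × 0.16 = 6.4
Sum = 59.38875
59.38875 < 60 → F

F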